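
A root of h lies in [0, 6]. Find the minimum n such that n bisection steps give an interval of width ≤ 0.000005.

Width after n steps is 6/2^n. Need 2^n ≥ 6/0.000005 = 1200000.
2^20 = 1048576 < 1200000 ≤ 2^21 = 2097152, so n = 21.

21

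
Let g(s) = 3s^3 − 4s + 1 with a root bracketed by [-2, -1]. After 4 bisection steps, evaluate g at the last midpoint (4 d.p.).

-0.5330

midpoint -1.5: g = -3.125 < 0 → [-1.5, -1]
midpoint -1.25: g = 0.140625 > 0 → [-1.5, -1.25]
midpoint -1.375: g = -1.298828 < 0 → [-1.375, -1.25]
midpoint -1.3125: g = -0.533 < 0 → [-1.3125, -1.25]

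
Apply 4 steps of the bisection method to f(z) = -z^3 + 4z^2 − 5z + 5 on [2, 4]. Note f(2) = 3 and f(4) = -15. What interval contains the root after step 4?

[2.75, 2.875]

m = 3, f(m) = -1 (−); new bracket [2, 3]
m = 2.5, f(m) = 1.875 (+); new bracket [2.5, 3]
m = 2.75, f(m) = 0.703125 (+); new bracket [2.75, 3]
m = 2.875, f(m) = -0.0762 (−); new bracket [2.75, 2.875]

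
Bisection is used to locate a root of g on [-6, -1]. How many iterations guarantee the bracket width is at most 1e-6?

Width after n steps is 5/2^n. Need 2^n ≥ 5/1e-6 = 5000000.
2^22 = 4194304 < 5000000 ≤ 2^23 = 8388608, so n = 23.

23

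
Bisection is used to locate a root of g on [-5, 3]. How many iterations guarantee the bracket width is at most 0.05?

8

Width after n steps is 8/2^n. Need 2^n ≥ 8/0.05 = 160.
2^7 = 128 < 160 ≤ 2^8 = 256, so n = 8.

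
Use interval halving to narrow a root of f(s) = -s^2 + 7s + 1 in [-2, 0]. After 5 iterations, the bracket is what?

s = -1 gives f = -7, negative; keep [-1, 0]
s = -0.5 gives f = -2.75, negative; keep [-0.5, 0]
s = -0.25 gives f = -0.8125, negative; keep [-0.25, 0]
s = -0.125 gives f = 0.1094, positive; keep [-0.25, -0.125]
s = -0.1875 gives f = -0.3477, negative; keep [-0.1875, -0.125]

[-0.1875, -0.125]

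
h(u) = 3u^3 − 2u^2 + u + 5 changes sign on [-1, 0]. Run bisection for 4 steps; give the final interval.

[-0.9375, -0.875]

midpoint -0.5: h = 3.625 > 0 → [-1, -0.5]
midpoint -0.75: h = 1.859375 > 0 → [-1, -0.75]
midpoint -0.875: h = 0.583984 > 0 → [-1, -0.875]
midpoint -0.9375: h = -0.1672 < 0 → [-0.9375, -0.875]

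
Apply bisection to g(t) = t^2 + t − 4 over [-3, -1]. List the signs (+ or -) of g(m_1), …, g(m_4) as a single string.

--++

g(-2) = -2 < 0, so the root lies in [-3, -2]
g(-2.5) = -0.25 < 0, so the root lies in [-3, -2.5]
g(-2.75) = 0.8125 > 0, so the root lies in [-2.75, -2.5]
g(-2.625) = 0.2656 > 0, so the root lies in [-2.625, -2.5]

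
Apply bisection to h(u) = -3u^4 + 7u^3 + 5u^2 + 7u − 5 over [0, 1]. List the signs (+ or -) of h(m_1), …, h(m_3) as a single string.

+--

u = 0.5 gives h = 0.4375, positive; keep [0, 0.5]
u = 0.25 gives h = -2.839844, negative; keep [0.25, 0.5]
u = 0.375 gives h = -1.362061, negative; keep [0.375, 0.5]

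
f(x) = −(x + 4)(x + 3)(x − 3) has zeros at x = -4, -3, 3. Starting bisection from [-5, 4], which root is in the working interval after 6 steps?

x = -0.5 gives f = 30.625, positive; keep [-0.5, 4]
x = 1.75 gives f = 34.140625, positive; keep [1.75, 4]
x = 2.875 gives f = 5.048828, positive; keep [2.875, 4]
x = 3.4375 gives f = -20.947, negative; keep [2.875, 3.4375]
x = 3.15625 gives f = -6.8837, negative; keep [2.875, 3.15625]
x = 3.015625 gives f = -0.6594, negative; keep [2.875, 3.015625]

3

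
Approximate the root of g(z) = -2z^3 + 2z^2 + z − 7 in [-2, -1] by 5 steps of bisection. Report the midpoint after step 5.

g(-1.5) = 2.75 > 0, so the root lies in [-1.5, -1]
g(-1.25) = -1.21875 < 0, so the root lies in [-1.5, -1.25]
g(-1.375) = 0.605469 > 0, so the root lies in [-1.375, -1.25]
g(-1.3125) = -0.3452 < 0, so the root lies in [-1.375, -1.3125]
g(-1.34375) = 0.1203 > 0, so the root lies in [-1.34375, -1.3125]

-1.34375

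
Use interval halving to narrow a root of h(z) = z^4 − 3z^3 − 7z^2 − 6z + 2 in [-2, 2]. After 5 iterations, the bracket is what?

[0.25, 0.375]

midpoint 0: h = 2 > 0 → [0, 2]
midpoint 1: h = -13 < 0 → [0, 1]
midpoint 0.5: h = -3.0625 < 0 → [0, 0.5]
midpoint 0.25: h = 0.0195 > 0 → [0.25, 0.5]
midpoint 0.375: h = -1.3728 < 0 → [0.25, 0.375]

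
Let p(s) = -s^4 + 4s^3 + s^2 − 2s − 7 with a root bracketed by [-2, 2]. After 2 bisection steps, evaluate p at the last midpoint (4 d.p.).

-5.0000

midpoint 0: p = -7 < 0 → [0, 2]
midpoint 1: p = -5 < 0 → [1, 2]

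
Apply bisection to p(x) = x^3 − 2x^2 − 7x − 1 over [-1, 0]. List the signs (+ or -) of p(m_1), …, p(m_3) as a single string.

x = -0.5 gives p = 1.875, positive; keep [-0.5, 0]
x = -0.25 gives p = 0.609375, positive; keep [-0.25, 0]
x = -0.125 gives p = -0.158203, negative; keep [-0.25, -0.125]

++-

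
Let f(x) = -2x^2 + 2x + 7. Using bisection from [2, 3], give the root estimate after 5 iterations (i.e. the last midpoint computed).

2.40625

x = 2.5 gives f = -0.5, negative; keep [2, 2.5]
x = 2.25 gives f = 1.375, positive; keep [2.25, 2.5]
x = 2.375 gives f = 0.46875, positive; keep [2.375, 2.5]
x = 2.4375 gives f = -0.0078, negative; keep [2.375, 2.4375]
x = 2.40625 gives f = 0.2324, positive; keep [2.40625, 2.4375]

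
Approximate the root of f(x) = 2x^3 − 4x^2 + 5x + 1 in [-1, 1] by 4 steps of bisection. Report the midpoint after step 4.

-0.125

f(0) = 1 > 0, so the root lies in [-1, 0]
f(-0.5) = -2.75 < 0, so the root lies in [-0.5, 0]
f(-0.25) = -0.53125 < 0, so the root lies in [-0.25, 0]
f(-0.125) = 0.3086 > 0, so the root lies in [-0.25, -0.125]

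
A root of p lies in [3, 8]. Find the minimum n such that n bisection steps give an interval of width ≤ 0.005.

Width after n steps is 5/2^n. Need 2^n ≥ 5/0.005 = 1000.
2^9 = 512 < 1000 ≤ 2^10 = 1024, so n = 10.

10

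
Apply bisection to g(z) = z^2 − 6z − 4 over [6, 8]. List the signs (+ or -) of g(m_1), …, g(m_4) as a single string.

m = 7, g(m) = 3 (+); new bracket [6, 7]
m = 6.5, g(m) = -0.75 (−); new bracket [6.5, 7]
m = 6.75, g(m) = 1.0625 (+); new bracket [6.5, 6.75]
m = 6.625, g(m) = 0.1406 (+); new bracket [6.5, 6.625]

+-++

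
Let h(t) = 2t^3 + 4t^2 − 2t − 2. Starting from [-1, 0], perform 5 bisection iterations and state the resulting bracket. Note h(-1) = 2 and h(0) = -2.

[-0.5625, -0.53125]

t = -0.5 gives h = -0.25, negative; keep [-1, -0.5]
t = -0.75 gives h = 0.90625, positive; keep [-0.75, -0.5]
t = -0.625 gives h = 0.324219, positive; keep [-0.625, -0.5]
t = -0.5625 gives h = 0.0347, positive; keep [-0.5625, -0.5]
t = -0.53125 gives h = -0.1085, negative; keep [-0.5625, -0.53125]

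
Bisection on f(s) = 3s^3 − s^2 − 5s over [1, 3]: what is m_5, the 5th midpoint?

1.4375

midpoint 2: f = 10 > 0 → [1, 2]
midpoint 1.5: f = 0.375 > 0 → [1, 1.5]
midpoint 1.25: f = -1.953125 < 0 → [1.25, 1.5]
midpoint 1.375: f = -0.9668 < 0 → [1.375, 1.5]
midpoint 1.4375: f = -0.3425 < 0 → [1.4375, 1.5]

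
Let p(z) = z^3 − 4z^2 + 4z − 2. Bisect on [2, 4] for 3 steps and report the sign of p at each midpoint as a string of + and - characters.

+--

p(3) = 1 > 0, so the root lies in [2, 3]
p(2.5) = -1.375 < 0, so the root lies in [2.5, 3]
p(2.75) = -0.453125 < 0, so the root lies in [2.75, 3]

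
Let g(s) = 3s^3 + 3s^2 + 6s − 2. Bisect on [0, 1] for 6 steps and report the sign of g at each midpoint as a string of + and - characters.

g(0.5) = 2.125 > 0, so the root lies in [0, 0.5]
g(0.25) = -0.265625 < 0, so the root lies in [0.25, 0.5]
g(0.375) = 0.830078 > 0, so the root lies in [0.25, 0.375]
g(0.3125) = 0.2595 > 0, so the root lies in [0.25, 0.3125]
g(0.28125) = -0.0085 < 0, so the root lies in [0.28125, 0.3125]
g(0.296875) = 0.1241 > 0, so the root lies in [0.28125, 0.296875]

+-++-+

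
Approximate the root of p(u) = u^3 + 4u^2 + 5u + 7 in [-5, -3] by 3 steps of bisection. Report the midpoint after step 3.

midpoint -4: p = -13 < 0 → [-4, -3]
midpoint -3.5: p = -4.375 < 0 → [-3.5, -3]
midpoint -3.25: p = -1.328125 < 0 → [-3.25, -3]

-3.25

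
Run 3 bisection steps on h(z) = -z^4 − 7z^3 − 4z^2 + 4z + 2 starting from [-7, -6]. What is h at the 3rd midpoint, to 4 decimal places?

-24.1350

midpoint -6.5: h = -55.6875 < 0 → [-6.5, -6]
midpoint -6.25: h = 3.855469 > 0 → [-6.5, -6.25]
midpoint -6.375: h = -24.13501 < 0 → [-6.375, -6.25]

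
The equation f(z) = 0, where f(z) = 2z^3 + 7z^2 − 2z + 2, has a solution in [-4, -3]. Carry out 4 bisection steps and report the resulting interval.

[-3.875, -3.8125]

f(-3.5) = 9 > 0, so the root lies in [-4, -3.5]
f(-3.75) = 2.46875 > 0, so the root lies in [-4, -3.75]
f(-3.875) = -1.511719 < 0, so the root lies in [-3.875, -3.75]
f(-3.8125) = 0.5405 > 0, so the root lies in [-3.875, -3.8125]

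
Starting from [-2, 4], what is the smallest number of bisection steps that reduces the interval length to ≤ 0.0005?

Width after n steps is 6/2^n. Need 2^n ≥ 6/0.0005 = 12000.
2^13 = 8192 < 12000 ≤ 2^14 = 16384, so n = 14.

14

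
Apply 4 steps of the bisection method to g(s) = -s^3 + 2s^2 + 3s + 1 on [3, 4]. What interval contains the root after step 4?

[3.0625, 3.125]

g(3.5) = -6.875 < 0, so the root lies in [3, 3.5]
g(3.25) = -2.453125 < 0, so the root lies in [3, 3.25]
g(3.125) = -0.611328 < 0, so the root lies in [3, 3.125]
g(3.0625) = 0.2224 > 0, so the root lies in [3.0625, 3.125]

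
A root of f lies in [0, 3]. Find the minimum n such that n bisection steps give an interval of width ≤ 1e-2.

9

Width after n steps is 3/2^n. Need 2^n ≥ 3/1e-2 = 300.
2^8 = 256 < 300 ≤ 2^9 = 512, so n = 9.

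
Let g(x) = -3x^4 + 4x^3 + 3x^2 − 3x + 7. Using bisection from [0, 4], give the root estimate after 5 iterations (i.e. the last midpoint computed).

1.875

g(2) = -3 < 0, so the root lies in [0, 2]
g(1) = 8 > 0, so the root lies in [1, 2]
g(1.5) = 7.5625 > 0, so the root lies in [1.5, 2]
g(1.75) = 4.2383 > 0, so the root lies in [1.75, 2]
g(1.875) = 1.2102 > 0, so the root lies in [1.875, 2]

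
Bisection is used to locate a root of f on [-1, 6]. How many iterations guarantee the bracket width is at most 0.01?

10

Width after n steps is 7/2^n. Need 2^n ≥ 7/0.01 = 700.
2^9 = 512 < 700 ≤ 2^10 = 1024, so n = 10.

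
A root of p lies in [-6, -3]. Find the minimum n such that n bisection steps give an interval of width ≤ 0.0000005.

Width after n steps is 3/2^n. Need 2^n ≥ 3/0.0000005 = 6000000.
2^22 = 4194304 < 6000000 ≤ 2^23 = 8388608, so n = 23.

23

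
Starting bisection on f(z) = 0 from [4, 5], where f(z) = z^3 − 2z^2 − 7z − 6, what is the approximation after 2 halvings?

f(4.5) = 13.125 > 0, so the root lies in [4, 4.5]
f(4.25) = 4.890625 > 0, so the root lies in [4, 4.25]

4.25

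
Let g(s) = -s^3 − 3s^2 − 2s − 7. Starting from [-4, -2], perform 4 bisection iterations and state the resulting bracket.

[-3.125, -3]

midpoint -3: g = -1 < 0 → [-4, -3]
midpoint -3.5: g = 6.125 > 0 → [-3.5, -3]
midpoint -3.25: g = 2.140625 > 0 → [-3.25, -3]
midpoint -3.125: g = 0.4707 > 0 → [-3.125, -3]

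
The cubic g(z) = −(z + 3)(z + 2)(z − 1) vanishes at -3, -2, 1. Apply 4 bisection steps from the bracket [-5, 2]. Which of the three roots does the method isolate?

1

z = -1.5 gives g = 1.875, positive; keep [-1.5, 2]
z = 0.25 gives g = 5.484375, positive; keep [0.25, 2]
z = 1.125 gives g = -1.611328, negative; keep [0.25, 1.125]
z = 0.6875 gives g = 3.0969, positive; keep [0.6875, 1.125]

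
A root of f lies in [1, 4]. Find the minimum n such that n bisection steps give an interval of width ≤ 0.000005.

Width after n steps is 3/2^n. Need 2^n ≥ 3/0.000005 = 600000.
2^19 = 524288 < 600000 ≤ 2^20 = 1048576, so n = 20.

20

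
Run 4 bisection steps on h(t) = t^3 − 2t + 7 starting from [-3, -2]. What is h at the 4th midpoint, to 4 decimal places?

-0.7415

t = -2.5 gives h = -3.625, negative; keep [-2.5, -2]
t = -2.25 gives h = 0.109375, positive; keep [-2.5, -2.25]
t = -2.375 gives h = -1.646484, negative; keep [-2.375, -2.25]
t = -2.3125 gives h = -0.7415, negative; keep [-2.3125, -2.25]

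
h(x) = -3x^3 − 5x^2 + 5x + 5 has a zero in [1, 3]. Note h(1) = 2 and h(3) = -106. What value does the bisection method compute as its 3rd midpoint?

x = 2 gives h = -29, negative; keep [1, 2]
x = 1.5 gives h = -8.875, negative; keep [1, 1.5]
x = 1.25 gives h = -2.421875, negative; keep [1, 1.25]

1.25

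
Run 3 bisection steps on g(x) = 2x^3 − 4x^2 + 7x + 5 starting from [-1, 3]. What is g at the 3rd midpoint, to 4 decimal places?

midpoint 1: g = 10 > 0 → [-1, 1]
midpoint 0: g = 5 > 0 → [-1, 0]
midpoint -0.5: g = 0.25 > 0 → [-1, -0.5]

0.2500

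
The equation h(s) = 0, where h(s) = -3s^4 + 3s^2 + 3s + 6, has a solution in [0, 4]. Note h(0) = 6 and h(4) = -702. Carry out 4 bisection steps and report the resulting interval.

[1.5, 1.75]

midpoint 2: h = -24 < 0 → [0, 2]
midpoint 1: h = 9 > 0 → [1, 2]
midpoint 1.5: h = 2.0625 > 0 → [1.5, 2]
midpoint 1.75: h = -7.6992 < 0 → [1.5, 1.75]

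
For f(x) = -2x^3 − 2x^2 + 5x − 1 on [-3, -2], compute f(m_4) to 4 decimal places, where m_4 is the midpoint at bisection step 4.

midpoint -2.5: f = 5.25 > 0 → [-2.5, -2]
midpoint -2.25: f = 0.40625 > 0 → [-2.25, -2]
midpoint -2.125: f = -1.464844 < 0 → [-2.25, -2.125]
midpoint -2.1875: f = -0.5728 < 0 → [-2.25, -2.1875]

-0.5728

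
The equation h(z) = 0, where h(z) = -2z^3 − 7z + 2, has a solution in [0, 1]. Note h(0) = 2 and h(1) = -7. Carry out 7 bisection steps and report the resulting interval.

[0.2734375, 0.28125]

z = 0.5 gives h = -1.75, negative; keep [0, 0.5]
z = 0.25 gives h = 0.21875, positive; keep [0.25, 0.5]
z = 0.375 gives h = -0.730469, negative; keep [0.25, 0.375]
z = 0.3125 gives h = -0.2485, negative; keep [0.25, 0.3125]
z = 0.28125 gives h = -0.0132, negative; keep [0.25, 0.28125]
z = 0.265625 gives h = 0.1031, positive; keep [0.265625, 0.28125]
z = 0.2734375 gives h = 0.045, positive; keep [0.2734375, 0.28125]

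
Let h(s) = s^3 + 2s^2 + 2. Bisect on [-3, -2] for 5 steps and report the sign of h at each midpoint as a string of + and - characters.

-+-++

s = -2.5 gives h = -1.125, negative; keep [-2.5, -2]
s = -2.25 gives h = 0.734375, positive; keep [-2.5, -2.25]
s = -2.375 gives h = -0.115234, negative; keep [-2.375, -2.25]
s = -2.3125 gives h = 0.3289, positive; keep [-2.375, -2.3125]
s = -2.34375 gives h = 0.1117, positive; keep [-2.375, -2.34375]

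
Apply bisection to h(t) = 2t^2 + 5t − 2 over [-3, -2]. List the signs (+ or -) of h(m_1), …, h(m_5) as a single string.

--+--

m = -2.5, h(m) = -2 (−); new bracket [-3, -2.5]
m = -2.75, h(m) = -0.625 (−); new bracket [-3, -2.75]
m = -2.875, h(m) = 0.15625 (+); new bracket [-2.875, -2.75]
m = -2.8125, h(m) = -0.2422 (−); new bracket [-2.875, -2.8125]
m = -2.84375, h(m) = -0.0449 (−); new bracket [-2.875, -2.84375]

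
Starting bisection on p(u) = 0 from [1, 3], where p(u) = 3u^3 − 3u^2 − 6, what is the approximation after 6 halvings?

midpoint 2: p = 6 > 0 → [1, 2]
midpoint 1.5: p = -2.625 < 0 → [1.5, 2]
midpoint 1.75: p = 0.890625 > 0 → [1.5, 1.75]
midpoint 1.625: p = -1.0488 < 0 → [1.625, 1.75]
midpoint 1.6875: p = -0.1267 < 0 → [1.6875, 1.75]
midpoint 1.71875: p = 0.3698 > 0 → [1.6875, 1.71875]

1.71875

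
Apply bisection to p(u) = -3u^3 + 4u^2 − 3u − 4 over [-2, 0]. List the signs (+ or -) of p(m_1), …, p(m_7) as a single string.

+-++---

m = -1, p(m) = 6 (+); new bracket [-1, 0]
m = -0.5, p(m) = -1.125 (−); new bracket [-1, -0.5]
m = -0.75, p(m) = 1.765625 (+); new bracket [-0.75, -0.5]
m = -0.625, p(m) = 0.1699 (+); new bracket [-0.625, -0.5]
m = -0.5625, p(m) = -0.5129 (−); new bracket [-0.625, -0.5625]
m = -0.59375, p(m) = -0.1806 (−); new bracket [-0.625, -0.59375]
m = -0.609375, p(m) = -0.0077 (−); new bracket [-0.625, -0.609375]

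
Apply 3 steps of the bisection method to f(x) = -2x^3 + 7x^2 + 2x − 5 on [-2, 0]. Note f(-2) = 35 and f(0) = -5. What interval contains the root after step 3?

[-1, -0.75]

midpoint -1: f = 2 > 0 → [-1, 0]
midpoint -0.5: f = -4 < 0 → [-1, -0.5]
midpoint -0.75: f = -1.71875 < 0 → [-1, -0.75]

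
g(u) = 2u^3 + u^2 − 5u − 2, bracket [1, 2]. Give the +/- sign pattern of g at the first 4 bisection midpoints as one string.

-+++

m = 1.5, g(m) = -0.5 (−); new bracket [1.5, 2]
m = 1.75, g(m) = 3.03125 (+); new bracket [1.5, 1.75]
m = 1.625, g(m) = 1.097656 (+); new bracket [1.5, 1.625]
m = 1.5625, g(m) = 0.2583 (+); new bracket [1.5, 1.5625]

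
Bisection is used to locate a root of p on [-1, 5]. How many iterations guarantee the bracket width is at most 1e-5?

20

Width after n steps is 6/2^n. Need 2^n ≥ 6/1e-5 = 600000.
2^19 = 524288 < 600000 ≤ 2^20 = 1048576, so n = 20.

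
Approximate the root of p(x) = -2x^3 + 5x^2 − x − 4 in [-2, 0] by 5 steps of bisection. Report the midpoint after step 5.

-0.6875

x = -1 gives p = 4, positive; keep [-1, 0]
x = -0.5 gives p = -2, negative; keep [-1, -0.5]
x = -0.75 gives p = 0.40625, positive; keep [-0.75, -0.5]
x = -0.625 gives p = -0.9336, negative; keep [-0.75, -0.625]
x = -0.6875 gives p = -0.2993, negative; keep [-0.75, -0.6875]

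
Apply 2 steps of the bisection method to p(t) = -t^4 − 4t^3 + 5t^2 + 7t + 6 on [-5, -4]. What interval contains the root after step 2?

t = -4.5 gives p = 30.1875, positive; keep [-5, -4.5]
t = -4.75 gives p = 5.183594, positive; keep [-5, -4.75]

[-5, -4.75]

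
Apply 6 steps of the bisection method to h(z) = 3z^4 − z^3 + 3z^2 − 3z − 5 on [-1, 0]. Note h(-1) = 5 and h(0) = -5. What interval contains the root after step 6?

[-0.734375, -0.71875]

h(-0.5) = -2.4375 < 0, so the root lies in [-1, -0.5]
h(-0.75) = 0.308594 > 0, so the root lies in [-0.75, -0.5]
h(-0.625) = -1.251221 < 0, so the root lies in [-0.75, -0.625]
h(-0.6875) = -0.5244 < 0, so the root lies in [-0.75, -0.6875]
h(-0.71875) = -0.122 < 0, so the root lies in [-0.75, -0.71875]
h(-0.734375) = 0.0897 > 0, so the root lies in [-0.734375, -0.71875]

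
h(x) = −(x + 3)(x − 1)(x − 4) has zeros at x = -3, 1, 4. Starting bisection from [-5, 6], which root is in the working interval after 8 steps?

x = 0.5 gives h = -6.125, negative; keep [-5, 0.5]
x = -2.25 gives h = -15.234375, negative; keep [-5, -2.25]
x = -3.625 gives h = 22.041016, positive; keep [-3.625, -2.25]
x = -2.9375 gives h = -1.7073, negative; keep [-3.625, -2.9375]
x = -3.28125 gives h = 8.7674, positive; keep [-3.28125, -2.9375]
x = -3.109375 gives h = 3.1954, positive; keep [-3.109375, -2.9375]
x = -3.0234375 gives h = 0.6623, positive; keep [-3.0234375, -2.9375]
x = -2.98046875 gives h = -0.5427, negative; keep [-3.0234375, -2.98046875]

-3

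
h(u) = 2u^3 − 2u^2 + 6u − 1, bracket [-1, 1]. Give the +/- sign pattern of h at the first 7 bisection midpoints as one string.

-++-+--

u = 0 gives h = -1, negative; keep [0, 1]
u = 0.5 gives h = 1.75, positive; keep [0, 0.5]
u = 0.25 gives h = 0.40625, positive; keep [0, 0.25]
u = 0.125 gives h = -0.2773, negative; keep [0.125, 0.25]
u = 0.1875 gives h = 0.0679, positive; keep [0.125, 0.1875]
u = 0.15625 gives h = -0.1037, negative; keep [0.15625, 0.1875]
u = 0.171875 gives h = -0.0177, negative; keep [0.171875, 0.1875]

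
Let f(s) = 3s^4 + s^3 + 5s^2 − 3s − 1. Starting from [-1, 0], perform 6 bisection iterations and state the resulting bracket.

s = -0.5 gives f = 1.8125, positive; keep [-0.5, 0]
s = -0.25 gives f = 0.058594, positive; keep [-0.25, 0]
s = -0.125 gives f = -0.548096, negative; keep [-0.25, -0.125]
s = -0.1875 gives f = -0.2646, negative; keep [-0.25, -0.1875]
s = -0.21875 gives f = -0.1081, negative; keep [-0.25, -0.21875]
s = -0.234375 gives f = -0.026, negative; keep [-0.25, -0.234375]

[-0.25, -0.234375]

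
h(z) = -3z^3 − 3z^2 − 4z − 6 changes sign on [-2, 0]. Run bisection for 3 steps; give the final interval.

[-1.25, -1]

m = -1, h(m) = -2 (−); new bracket [-2, -1]
m = -1.5, h(m) = 3.375 (+); new bracket [-1.5, -1]
m = -1.25, h(m) = 0.171875 (+); new bracket [-1.25, -1]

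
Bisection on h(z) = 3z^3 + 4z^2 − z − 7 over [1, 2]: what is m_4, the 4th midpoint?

m = 1.5, h(m) = 10.625 (+); new bracket [1, 1.5]
m = 1.25, h(m) = 3.859375 (+); new bracket [1, 1.25]
m = 1.125, h(m) = 1.208984 (+); new bracket [1, 1.125]
m = 1.0625, h(m) = 0.0515 (+); new bracket [1, 1.0625]

1.0625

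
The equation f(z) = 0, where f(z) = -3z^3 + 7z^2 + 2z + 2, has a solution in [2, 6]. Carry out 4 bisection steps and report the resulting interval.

m = 4, f(m) = -70 (−); new bracket [2, 4]
m = 3, f(m) = -10 (−); new bracket [2, 3]
m = 2.5, f(m) = 3.875 (+); new bracket [2.5, 3]
m = 2.75, f(m) = -1.9531 (−); new bracket [2.5, 2.75]

[2.5, 2.75]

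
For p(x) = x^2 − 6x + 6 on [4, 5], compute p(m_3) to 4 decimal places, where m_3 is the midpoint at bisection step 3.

midpoint 4.5: p = -0.75 < 0 → [4.5, 5]
midpoint 4.75: p = 0.0625 > 0 → [4.5, 4.75]
midpoint 4.625: p = -0.359375 < 0 → [4.625, 4.75]

-0.3594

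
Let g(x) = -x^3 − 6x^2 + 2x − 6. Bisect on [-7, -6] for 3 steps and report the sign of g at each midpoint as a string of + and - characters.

midpoint -6.5: g = 2.125 > 0 → [-6.5, -6]
midpoint -6.25: g = -8.734375 < 0 → [-6.5, -6.25]
midpoint -6.375: g = -3.509766 < 0 → [-6.5, -6.375]

+--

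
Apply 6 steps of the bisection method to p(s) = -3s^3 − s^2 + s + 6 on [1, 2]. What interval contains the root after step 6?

s = 1.5 gives p = -4.875, negative; keep [1, 1.5]
s = 1.25 gives p = -0.171875, negative; keep [1, 1.25]
s = 1.125 gives p = 1.587891, positive; keep [1.125, 1.25]
s = 1.1875 gives p = 0.7537, positive; keep [1.1875, 1.25]
s = 1.21875 gives p = 0.3026, positive; keep [1.21875, 1.25]
s = 1.234375 gives p = 0.0683, positive; keep [1.234375, 1.25]

[1.234375, 1.25]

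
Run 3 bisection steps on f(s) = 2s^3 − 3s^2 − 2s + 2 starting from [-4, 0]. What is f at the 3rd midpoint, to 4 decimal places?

m = -2, f(m) = -22 (−); new bracket [-2, 0]
m = -1, f(m) = -1 (−); new bracket [-1, 0]
m = -0.5, f(m) = 2 (+); new bracket [-1, -0.5]

2.0000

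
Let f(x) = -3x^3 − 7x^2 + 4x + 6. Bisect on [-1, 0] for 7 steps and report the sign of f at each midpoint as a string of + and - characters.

midpoint -0.5: f = 2.625 > 0 → [-1, -0.5]
midpoint -0.75: f = 0.328125 > 0 → [-1, -0.75]
midpoint -0.875: f = -0.849609 < 0 → [-0.875, -0.75]
midpoint -0.8125: f = -0.262 < 0 → [-0.8125, -0.75]
midpoint -0.78125: f = 0.0331 > 0 → [-0.8125, -0.78125]
midpoint -0.796875: f = -0.1145 < 0 → [-0.796875, -0.78125]
midpoint -0.7890625: f = -0.0407 < 0 → [-0.7890625, -0.78125]

++--+--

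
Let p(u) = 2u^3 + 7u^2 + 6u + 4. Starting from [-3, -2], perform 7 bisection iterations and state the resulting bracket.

m = -2.5, p(m) = 1.5 (+); new bracket [-3, -2.5]
m = -2.75, p(m) = -1.15625 (−); new bracket [-2.75, -2.5]
m = -2.625, p(m) = 0.308594 (+); new bracket [-2.75, -2.625]
m = -2.6875, p(m) = -0.3882 (−); new bracket [-2.6875, -2.625]
m = -2.65625, p(m) = -0.0311 (−); new bracket [-2.65625, -2.625]
m = -2.640625, p(m) = 0.1409 (+); new bracket [-2.65625, -2.640625]
m = -2.6484375, p(m) = 0.0555 (+); new bracket [-2.65625, -2.6484375]

[-2.65625, -2.6484375]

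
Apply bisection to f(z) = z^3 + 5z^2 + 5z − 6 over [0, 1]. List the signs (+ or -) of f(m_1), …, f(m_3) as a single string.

-+-

m = 0.5, f(m) = -2.125 (−); new bracket [0.5, 1]
m = 0.75, f(m) = 0.984375 (+); new bracket [0.5, 0.75]
m = 0.625, f(m) = -0.677734 (−); new bracket [0.625, 0.75]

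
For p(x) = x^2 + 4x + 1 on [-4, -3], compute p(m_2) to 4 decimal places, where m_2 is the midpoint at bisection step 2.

x = -3.5 gives p = -0.75, negative; keep [-4, -3.5]
x = -3.75 gives p = 0.0625, positive; keep [-3.75, -3.5]

0.0625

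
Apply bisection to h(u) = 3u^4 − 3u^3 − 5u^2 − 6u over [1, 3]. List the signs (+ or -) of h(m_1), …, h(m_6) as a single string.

-++-+-

m = 2, h(m) = -8 (−); new bracket [2, 3]
m = 2.5, h(m) = 24.0625 (+); new bracket [2, 2.5]
m = 2.25, h(m) = 3.902344 (+); new bracket [2, 2.25]
m = 2.125, h(m) = -2.9426 (−); new bracket [2.125, 2.25]
m = 2.1875, h(m) = 0.2398 (+); new bracket [2.125, 2.1875]
m = 2.15625, h(m) = -1.4093 (−); new bracket [2.15625, 2.1875]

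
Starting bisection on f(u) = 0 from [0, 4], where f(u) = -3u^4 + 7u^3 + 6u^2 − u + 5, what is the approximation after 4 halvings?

3.25

midpoint 2: f = 35 > 0 → [2, 4]
midpoint 3: f = 2 > 0 → [3, 4]
midpoint 3.5: f = -75.0625 < 0 → [3, 3.5]
midpoint 3.25: f = -29.2773 < 0 → [3, 3.25]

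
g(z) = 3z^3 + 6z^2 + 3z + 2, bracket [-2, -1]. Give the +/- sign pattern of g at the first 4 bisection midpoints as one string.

m = -1.5, g(m) = 0.875 (+); new bracket [-2, -1.5]
m = -1.75, g(m) = -0.953125 (−); new bracket [-1.75, -1.5]
m = -1.625, g(m) = 0.095703 (+); new bracket [-1.75, -1.625]
m = -1.6875, g(m) = -0.3928 (−); new bracket [-1.6875, -1.625]

+-+-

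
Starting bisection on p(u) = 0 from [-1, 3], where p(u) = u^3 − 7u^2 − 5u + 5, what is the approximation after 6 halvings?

u = 1 gives p = -6, negative; keep [-1, 1]
u = 0 gives p = 5, positive; keep [0, 1]
u = 0.5 gives p = 0.875, positive; keep [0.5, 1]
u = 0.75 gives p = -2.2656, negative; keep [0.5, 0.75]
u = 0.625 gives p = -0.6152, negative; keep [0.5, 0.625]
u = 0.5625 gives p = 0.1506, positive; keep [0.5625, 0.625]

0.5625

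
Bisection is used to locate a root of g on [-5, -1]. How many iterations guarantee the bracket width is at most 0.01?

9

Width after n steps is 4/2^n. Need 2^n ≥ 4/0.01 = 400.
2^8 = 256 < 400 ≤ 2^9 = 512, so n = 9.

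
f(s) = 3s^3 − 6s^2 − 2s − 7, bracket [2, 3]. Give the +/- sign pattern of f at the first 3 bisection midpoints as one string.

s = 2.5 gives f = -2.625, negative; keep [2.5, 3]
s = 2.75 gives f = 4.515625, positive; keep [2.5, 2.75]
s = 2.625 gives f = 0.669922, positive; keep [2.5, 2.625]

-++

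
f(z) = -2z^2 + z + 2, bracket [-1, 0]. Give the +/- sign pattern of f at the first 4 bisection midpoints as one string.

z = -0.5 gives f = 1, positive; keep [-1, -0.5]
z = -0.75 gives f = 0.125, positive; keep [-1, -0.75]
z = -0.875 gives f = -0.40625, negative; keep [-0.875, -0.75]
z = -0.8125 gives f = -0.1328, negative; keep [-0.8125, -0.75]

++--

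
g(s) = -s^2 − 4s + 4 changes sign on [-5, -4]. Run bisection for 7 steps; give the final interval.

[-4.8359375, -4.828125]

s = -4.5 gives g = 1.75, positive; keep [-5, -4.5]
s = -4.75 gives g = 0.4375, positive; keep [-5, -4.75]
s = -4.875 gives g = -0.265625, negative; keep [-4.875, -4.75]
s = -4.8125 gives g = 0.0898, positive; keep [-4.875, -4.8125]
s = -4.84375 gives g = -0.0869, negative; keep [-4.84375, -4.8125]
s = -4.828125 gives g = 0.0017, positive; keep [-4.84375, -4.828125]
s = -4.8359375 gives g = -0.0425, negative; keep [-4.8359375, -4.828125]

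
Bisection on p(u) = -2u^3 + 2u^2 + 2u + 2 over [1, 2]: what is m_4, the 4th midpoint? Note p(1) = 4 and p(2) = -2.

midpoint 1.5: p = 2.75 > 0 → [1.5, 2]
midpoint 1.75: p = 0.90625 > 0 → [1.75, 2]
midpoint 1.875: p = -0.402344 < 0 → [1.75, 1.875]
midpoint 1.8125: p = 0.2866 > 0 → [1.8125, 1.875]

1.8125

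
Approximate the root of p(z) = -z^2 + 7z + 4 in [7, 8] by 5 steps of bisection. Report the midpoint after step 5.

7.53125

midpoint 7.5: p = 0.25 > 0 → [7.5, 8]
midpoint 7.75: p = -1.8125 < 0 → [7.5, 7.75]
midpoint 7.625: p = -0.765625 < 0 → [7.5, 7.625]
midpoint 7.5625: p = -0.2539 < 0 → [7.5, 7.5625]
midpoint 7.53125: p = -0.001 < 0 → [7.5, 7.53125]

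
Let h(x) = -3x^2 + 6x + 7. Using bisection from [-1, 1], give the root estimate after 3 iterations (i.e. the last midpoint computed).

-0.75

h(0) = 7 > 0, so the root lies in [-1, 0]
h(-0.5) = 3.25 > 0, so the root lies in [-1, -0.5]
h(-0.75) = 0.8125 > 0, so the root lies in [-1, -0.75]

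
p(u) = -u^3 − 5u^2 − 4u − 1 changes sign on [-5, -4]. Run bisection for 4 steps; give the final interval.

[-4.125, -4.0625]

midpoint -4.5: p = 6.875 > 0 → [-4.5, -4]
midpoint -4.25: p = 2.453125 > 0 → [-4.25, -4]
midpoint -4.125: p = 0.611328 > 0 → [-4.125, -4]
midpoint -4.0625: p = -0.2224 < 0 → [-4.125, -4.0625]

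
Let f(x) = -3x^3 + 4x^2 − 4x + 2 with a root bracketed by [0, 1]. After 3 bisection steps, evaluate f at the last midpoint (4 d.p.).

0.3301

f(0.5) = 0.625 > 0, so the root lies in [0.5, 1]
f(0.75) = -0.015625 < 0, so the root lies in [0.5, 0.75]
f(0.625) = 0.330078 > 0, so the root lies in [0.625, 0.75]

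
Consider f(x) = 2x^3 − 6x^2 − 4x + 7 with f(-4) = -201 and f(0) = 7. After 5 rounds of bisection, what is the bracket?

m = -2, f(m) = -25 (−); new bracket [-2, 0]
m = -1, f(m) = 3 (+); new bracket [-2, -1]
m = -1.5, f(m) = -7.25 (−); new bracket [-1.5, -1]
m = -1.25, f(m) = -1.2812 (−); new bracket [-1.25, -1]
m = -1.125, f(m) = 1.0586 (+); new bracket [-1.25, -1.125]

[-1.25, -1.125]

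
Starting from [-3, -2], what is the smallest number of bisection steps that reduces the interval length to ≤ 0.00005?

15

Width after n steps is 1/2^n. Need 2^n ≥ 1/0.00005 = 20000.
2^14 = 16384 < 20000 ≤ 2^15 = 32768, so n = 15.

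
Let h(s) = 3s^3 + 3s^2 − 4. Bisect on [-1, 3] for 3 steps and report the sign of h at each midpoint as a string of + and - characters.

+--

h(1) = 2 > 0, so the root lies in [-1, 1]
h(0) = -4 < 0, so the root lies in [0, 1]
h(0.5) = -2.875 < 0, so the root lies in [0.5, 1]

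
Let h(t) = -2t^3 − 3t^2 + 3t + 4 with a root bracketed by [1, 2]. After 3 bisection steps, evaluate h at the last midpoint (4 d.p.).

h(1.5) = -5 < 0, so the root lies in [1, 1.5]
h(1.25) = -0.84375 < 0, so the root lies in [1, 1.25]
h(1.125) = 0.730469 > 0, so the root lies in [1.125, 1.25]

0.7305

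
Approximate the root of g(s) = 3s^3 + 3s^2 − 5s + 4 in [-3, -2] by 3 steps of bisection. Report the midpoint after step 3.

m = -2.5, g(m) = -11.625 (−); new bracket [-2.5, -2]
m = -2.25, g(m) = -3.734375 (−); new bracket [-2.25, -2]
m = -2.125, g(m) = -0.615234 (−); new bracket [-2.125, -2]

-2.125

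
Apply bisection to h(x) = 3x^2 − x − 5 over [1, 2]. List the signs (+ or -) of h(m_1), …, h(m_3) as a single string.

+--

x = 1.5 gives h = 0.25, positive; keep [1, 1.5]
x = 1.25 gives h = -1.5625, negative; keep [1.25, 1.5]
x = 1.375 gives h = -0.703125, negative; keep [1.375, 1.5]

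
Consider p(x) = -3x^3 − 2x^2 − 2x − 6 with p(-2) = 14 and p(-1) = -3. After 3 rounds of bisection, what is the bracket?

p(-1.5) = 2.625 > 0, so the root lies in [-1.5, -1]
p(-1.25) = -0.765625 < 0, so the root lies in [-1.5, -1.25]
p(-1.375) = 0.767578 > 0, so the root lies in [-1.375, -1.25]

[-1.375, -1.25]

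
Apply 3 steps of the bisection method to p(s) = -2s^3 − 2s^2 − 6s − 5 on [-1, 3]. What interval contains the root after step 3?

[-1, -0.5]

s = 1 gives p = -15, negative; keep [-1, 1]
s = 0 gives p = -5, negative; keep [-1, 0]
s = -0.5 gives p = -2.25, negative; keep [-1, -0.5]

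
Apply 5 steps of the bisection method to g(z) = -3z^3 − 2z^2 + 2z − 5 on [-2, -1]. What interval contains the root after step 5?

z = -1.5 gives g = -2.375, negative; keep [-2, -1.5]
z = -1.75 gives g = 1.453125, positive; keep [-1.75, -1.5]
z = -1.625 gives g = -0.658203, negative; keep [-1.75, -1.625]
z = -1.6875 gives g = 0.3459, positive; keep [-1.6875, -1.625]
z = -1.65625 gives g = -0.1687, negative; keep [-1.6875, -1.65625]

[-1.6875, -1.65625]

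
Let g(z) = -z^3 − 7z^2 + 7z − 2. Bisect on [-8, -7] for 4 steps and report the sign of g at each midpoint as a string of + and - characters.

---+

g(-7.5) = -26.375 < 0, so the root lies in [-8, -7.5]
g(-7.75) = -11.203125 < 0, so the root lies in [-8, -7.75]
g(-7.875) = -2.861328 < 0, so the root lies in [-8, -7.875]
g(-7.9375) = 1.5037 > 0, so the root lies in [-7.9375, -7.875]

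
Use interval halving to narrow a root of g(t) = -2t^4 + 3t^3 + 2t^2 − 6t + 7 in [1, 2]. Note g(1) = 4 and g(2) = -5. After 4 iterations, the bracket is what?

m = 1.5, g(m) = 2.5 (+); new bracket [1.5, 2]
m = 1.75, g(m) = -0.054688 (−); new bracket [1.5, 1.75]
m = 1.625, g(m) = 1.458496 (+); new bracket [1.625, 1.75]
m = 1.6875, g(m) = 0.7683 (+); new bracket [1.6875, 1.75]

[1.6875, 1.75]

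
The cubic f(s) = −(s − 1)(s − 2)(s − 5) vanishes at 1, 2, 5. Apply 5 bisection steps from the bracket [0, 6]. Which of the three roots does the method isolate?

f(3) = 4 > 0, so the root lies in [3, 6]
f(4.5) = 4.375 > 0, so the root lies in [4.5, 6]
f(5.25) = -3.453125 < 0, so the root lies in [4.5, 5.25]
f(4.875) = 1.3926 > 0, so the root lies in [4.875, 5.25]
f(5.0625) = -0.7776 < 0, so the root lies in [4.875, 5.0625]

5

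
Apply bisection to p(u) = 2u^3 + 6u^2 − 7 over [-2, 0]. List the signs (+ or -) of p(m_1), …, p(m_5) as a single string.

--+++

midpoint -1: p = -3 < 0 → [-2, -1]
midpoint -1.5: p = -0.25 < 0 → [-2, -1.5]
midpoint -1.75: p = 0.65625 > 0 → [-1.75, -1.5]
midpoint -1.625: p = 0.2617 > 0 → [-1.625, -1.5]
midpoint -1.5625: p = 0.019 > 0 → [-1.5625, -1.5]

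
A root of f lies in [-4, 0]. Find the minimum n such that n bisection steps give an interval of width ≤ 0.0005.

Width after n steps is 4/2^n. Need 2^n ≥ 4/0.0005 = 8000.
2^12 = 4096 < 8000 ≤ 2^13 = 8192, so n = 13.

13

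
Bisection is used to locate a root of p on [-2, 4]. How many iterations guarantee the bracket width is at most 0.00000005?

27

Width after n steps is 6/2^n. Need 2^n ≥ 6/0.00000005 = 120000000.
2^26 = 67108864 < 120000000 ≤ 2^27 = 134217728, so n = 27.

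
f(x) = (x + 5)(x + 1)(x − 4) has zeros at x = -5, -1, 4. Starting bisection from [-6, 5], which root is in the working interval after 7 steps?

4

m = -0.5, f(m) = -10.125 (−); new bracket [-0.5, 5]
m = 2.25, f(m) = -41.234375 (−); new bracket [2.25, 5]
m = 3.625, f(m) = -14.958984 (−); new bracket [3.625, 5]
m = 4.3125, f(m) = 15.4602 (+); new bracket [3.625, 4.3125]
m = 3.96875, f(m) = -1.3926 (−); new bracket [3.96875, 4.3125]
m = 4.140625, f(m) = 6.6078 (+); new bracket [3.96875, 4.140625]
m = 4.0546875, f(m) = 2.503 (+); new bracket [3.96875, 4.0546875]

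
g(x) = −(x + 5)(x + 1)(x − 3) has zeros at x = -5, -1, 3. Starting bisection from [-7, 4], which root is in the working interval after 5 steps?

-5

m = -1.5, g(m) = -7.875 (−); new bracket [-7, -1.5]
m = -4.25, g(m) = -17.671875 (−); new bracket [-7, -4.25]
m = -5.625, g(m) = 24.931641 (+); new bracket [-5.625, -4.25]
m = -4.9375, g(m) = -1.9534 (−); new bracket [-5.625, -4.9375]
m = -5.28125, g(m) = 9.9715 (+); new bracket [-5.28125, -4.9375]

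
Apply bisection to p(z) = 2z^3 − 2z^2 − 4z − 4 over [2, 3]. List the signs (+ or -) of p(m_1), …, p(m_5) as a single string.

+-+++

midpoint 2.5: p = 4.75 > 0 → [2, 2.5]
midpoint 2.25: p = -0.34375 < 0 → [2.25, 2.5]
midpoint 2.375: p = 2.011719 > 0 → [2.25, 2.375]
midpoint 2.3125: p = 0.7876 > 0 → [2.25, 2.3125]
midpoint 2.28125: p = 0.2105 > 0 → [2.25, 2.28125]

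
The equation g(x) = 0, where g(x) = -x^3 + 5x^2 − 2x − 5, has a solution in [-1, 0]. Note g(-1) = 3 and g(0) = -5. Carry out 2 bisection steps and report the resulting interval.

g(-0.5) = -2.625 < 0, so the root lies in [-1, -0.5]
g(-0.75) = -0.265625 < 0, so the root lies in [-1, -0.75]

[-1, -0.75]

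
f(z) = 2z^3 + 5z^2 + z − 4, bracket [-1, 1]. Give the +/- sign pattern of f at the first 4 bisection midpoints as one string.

m = 0, f(m) = -4 (−); new bracket [0, 1]
m = 0.5, f(m) = -2 (−); new bracket [0.5, 1]
m = 0.75, f(m) = 0.40625 (+); new bracket [0.5, 0.75]
m = 0.625, f(m) = -0.9336 (−); new bracket [0.625, 0.75]

--+-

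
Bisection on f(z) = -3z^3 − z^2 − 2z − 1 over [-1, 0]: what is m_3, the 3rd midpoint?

-0.375

z = -0.5 gives f = 0.125, positive; keep [-0.5, 0]
z = -0.25 gives f = -0.515625, negative; keep [-0.5, -0.25]
z = -0.375 gives f = -0.232422, negative; keep [-0.5, -0.375]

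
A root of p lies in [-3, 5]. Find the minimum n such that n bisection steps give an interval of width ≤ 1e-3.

13

Width after n steps is 8/2^n. Need 2^n ≥ 8/1e-3 = 8000.
2^12 = 4096 < 8000 ≤ 2^13 = 8192, so n = 13.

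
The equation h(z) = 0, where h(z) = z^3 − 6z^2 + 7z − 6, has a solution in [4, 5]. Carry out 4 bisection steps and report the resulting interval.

[4.75, 4.8125]

midpoint 4.5: h = -4.875 < 0 → [4.5, 5]
midpoint 4.75: h = -0.953125 < 0 → [4.75, 5]
midpoint 4.875: h = 1.388672 > 0 → [4.75, 4.875]
midpoint 4.8125: h = 0.1848 > 0 → [4.75, 4.8125]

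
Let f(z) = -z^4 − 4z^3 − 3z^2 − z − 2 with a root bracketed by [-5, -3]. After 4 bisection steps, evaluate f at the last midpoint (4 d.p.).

f(-4) = -46 < 0, so the root lies in [-4, -3]
f(-3.5) = -13.8125 < 0, so the root lies in [-3.5, -3]
f(-3.25) = -4.691406 < 0, so the root lies in [-3.25, -3]
f(-3.125) = -1.469 < 0, so the root lies in [-3.125, -3]

-1.4690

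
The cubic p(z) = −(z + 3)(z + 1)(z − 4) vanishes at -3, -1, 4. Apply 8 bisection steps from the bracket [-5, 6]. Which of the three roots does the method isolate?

m = 0.5, p(m) = 18.375 (+); new bracket [0.5, 6]
m = 3.25, p(m) = 19.921875 (+); new bracket [3.25, 6]
m = 4.625, p(m) = -26.806641 (−); new bracket [3.25, 4.625]
m = 3.9375, p(m) = 2.1409 (+); new bracket [3.9375, 4.625]
m = 4.28125, p(m) = -10.8152 (−); new bracket [3.9375, 4.28125]
m = 4.109375, p(m) = -3.973 (−); new bracket [3.9375, 4.109375]
m = 4.0234375, p(m) = -0.8269 (−); new bracket [3.9375, 4.0234375]
m = 3.98046875, p(m) = 0.679 (+); new bracket [3.98046875, 4.0234375]

4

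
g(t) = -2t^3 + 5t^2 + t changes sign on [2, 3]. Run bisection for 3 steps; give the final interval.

midpoint 2.5: g = 2.5 > 0 → [2.5, 3]
midpoint 2.75: g = -1.03125 < 0 → [2.5, 2.75]
midpoint 2.625: g = 0.902344 > 0 → [2.625, 2.75]

[2.625, 2.75]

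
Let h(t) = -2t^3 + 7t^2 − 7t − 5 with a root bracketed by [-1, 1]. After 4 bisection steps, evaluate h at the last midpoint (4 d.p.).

m = 0, h(m) = -5 (−); new bracket [-1, 0]
m = -0.5, h(m) = 0.5 (+); new bracket [-0.5, 0]
m = -0.25, h(m) = -2.78125 (−); new bracket [-0.5, -0.25]
m = -0.375, h(m) = -1.2852 (−); new bracket [-0.5, -0.375]

-1.2852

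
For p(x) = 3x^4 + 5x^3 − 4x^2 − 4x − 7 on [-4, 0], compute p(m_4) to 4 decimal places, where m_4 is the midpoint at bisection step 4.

1.6836

p(-2) = -7 < 0, so the root lies in [-4, -2]
p(-3) = 77 > 0, so the root lies in [-3, -2]
p(-2.5) = 17.0625 > 0, so the root lies in [-2.5, -2]
p(-2.25) = 1.6836 > 0, so the root lies in [-2.25, -2]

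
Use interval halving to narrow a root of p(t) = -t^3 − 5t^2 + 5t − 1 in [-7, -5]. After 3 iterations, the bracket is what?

t = -6 gives p = 5, positive; keep [-6, -5]
t = -5.5 gives p = -13.375, negative; keep [-6, -5.5]
t = -5.75 gives p = -4.953125, negative; keep [-6, -5.75]

[-6, -5.75]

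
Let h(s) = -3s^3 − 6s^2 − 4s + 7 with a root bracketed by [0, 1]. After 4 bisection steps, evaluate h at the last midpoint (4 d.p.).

0.4392

h(0.5) = 3.125 > 0, so the root lies in [0.5, 1]
h(0.75) = -0.640625 < 0, so the root lies in [0.5, 0.75]
h(0.625) = 1.423828 > 0, so the root lies in [0.625, 0.75]
h(0.6875) = 0.4392 > 0, so the root lies in [0.6875, 0.75]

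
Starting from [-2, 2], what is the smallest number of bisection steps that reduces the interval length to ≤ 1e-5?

19

Width after n steps is 4/2^n. Need 2^n ≥ 4/1e-5 = 400000.
2^18 = 262144 < 400000 ≤ 2^19 = 524288, so n = 19.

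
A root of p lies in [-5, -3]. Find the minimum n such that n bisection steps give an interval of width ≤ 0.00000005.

26

Width after n steps is 2/2^n. Need 2^n ≥ 2/0.00000005 = 40000000.
2^25 = 33554432 < 40000000 ≤ 2^26 = 67108864, so n = 26.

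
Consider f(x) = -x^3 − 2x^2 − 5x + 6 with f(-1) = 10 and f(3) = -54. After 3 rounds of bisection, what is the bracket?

[0.5, 1]

midpoint 1: f = -2 < 0 → [-1, 1]
midpoint 0: f = 6 > 0 → [0, 1]
midpoint 0.5: f = 2.875 > 0 → [0.5, 1]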